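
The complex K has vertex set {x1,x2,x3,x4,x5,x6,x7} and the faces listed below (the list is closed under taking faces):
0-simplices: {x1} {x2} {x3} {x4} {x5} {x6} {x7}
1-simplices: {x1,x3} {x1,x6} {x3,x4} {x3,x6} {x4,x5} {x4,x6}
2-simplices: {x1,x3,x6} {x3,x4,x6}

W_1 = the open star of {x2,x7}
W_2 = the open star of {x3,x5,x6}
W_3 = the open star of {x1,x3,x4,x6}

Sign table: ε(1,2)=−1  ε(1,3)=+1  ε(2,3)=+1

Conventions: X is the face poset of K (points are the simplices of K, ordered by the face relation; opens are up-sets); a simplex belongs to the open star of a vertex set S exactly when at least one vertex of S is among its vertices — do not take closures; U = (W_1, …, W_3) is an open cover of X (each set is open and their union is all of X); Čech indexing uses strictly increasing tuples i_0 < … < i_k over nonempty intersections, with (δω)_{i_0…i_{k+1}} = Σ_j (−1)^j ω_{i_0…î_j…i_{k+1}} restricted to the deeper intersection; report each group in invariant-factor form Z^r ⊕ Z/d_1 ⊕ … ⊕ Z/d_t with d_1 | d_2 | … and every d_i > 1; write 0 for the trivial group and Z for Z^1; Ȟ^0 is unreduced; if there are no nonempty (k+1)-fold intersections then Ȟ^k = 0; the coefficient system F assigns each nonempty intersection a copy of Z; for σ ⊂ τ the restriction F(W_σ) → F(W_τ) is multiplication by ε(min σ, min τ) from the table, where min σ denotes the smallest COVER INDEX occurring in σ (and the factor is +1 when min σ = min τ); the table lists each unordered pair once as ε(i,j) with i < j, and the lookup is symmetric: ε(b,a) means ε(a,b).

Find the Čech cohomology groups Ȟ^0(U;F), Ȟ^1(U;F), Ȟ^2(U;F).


Ȟ^0(U;F) ≅ Z^2, Ȟ^1(U;F) ≅ 0 and Ȟ^2(U;F) ≅ 0

nerve of the cover:
  W1={{x2},{x7}} W2={{x3},{x5},{x6},{x1,x3},{x1,x6},{x3,x4},{x3,x6},{x4,x5},{x4,x6},{x1,x3,x6},{x3,x4,x6}} W3={{x1},{x3},{x4},{x6},{x1,x3},{x1,x6},{x3,x4},{x3,x6},{x4,x5},{x4,x6},{x1,x3,x6},{x3,x4,x6}}
  W23={{x3},{x6},{x1,x3},{x1,x6},{x3,x4},{x3,x6},{x4,x5},{x4,x6},{x1,x3,x6},{x3,x4,x6}}
C dims 3,1; δ0: rk 1, SNF 1^1
Ȟ^0 = (3 − 1) − 0 = 2, so Ȟ^0 ≅ Z^2
Ȟ^1 = (1 − 0) − 1 = 0, so Ȟ^1 ≅ 0
Ȟ^2 = (0 − 0) − 0 = 0, so Ȟ^2 ≅ 0


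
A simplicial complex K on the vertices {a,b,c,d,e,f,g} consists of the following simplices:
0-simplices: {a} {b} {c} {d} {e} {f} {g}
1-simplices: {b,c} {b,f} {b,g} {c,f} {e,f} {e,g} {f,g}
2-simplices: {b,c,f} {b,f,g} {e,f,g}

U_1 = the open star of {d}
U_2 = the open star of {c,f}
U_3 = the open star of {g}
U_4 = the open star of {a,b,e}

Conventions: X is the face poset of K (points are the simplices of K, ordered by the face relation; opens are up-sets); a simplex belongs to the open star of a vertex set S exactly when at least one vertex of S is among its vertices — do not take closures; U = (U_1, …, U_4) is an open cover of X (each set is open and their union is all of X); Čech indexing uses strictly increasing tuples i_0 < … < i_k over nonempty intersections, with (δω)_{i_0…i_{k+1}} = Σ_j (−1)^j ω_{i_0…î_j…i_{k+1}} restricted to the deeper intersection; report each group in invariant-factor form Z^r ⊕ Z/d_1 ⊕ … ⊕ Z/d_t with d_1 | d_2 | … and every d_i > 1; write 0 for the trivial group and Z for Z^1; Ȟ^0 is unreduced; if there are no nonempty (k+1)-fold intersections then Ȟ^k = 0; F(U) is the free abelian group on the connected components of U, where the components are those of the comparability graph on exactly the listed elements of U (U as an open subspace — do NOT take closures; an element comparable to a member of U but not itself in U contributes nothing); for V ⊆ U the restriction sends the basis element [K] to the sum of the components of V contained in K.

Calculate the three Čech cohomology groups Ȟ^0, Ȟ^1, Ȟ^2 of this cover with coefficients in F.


Ȟ^0(U;F) ≅ Z^3, Ȟ^1(U;F) ≅ 0, Ȟ^2(U;F) ≅ 0

nerve simplices:
  U1={{d}} U2={{c},{f},{b,c},{b,f},{c,f},{e,f},{f,g},{b,c,f},{b,f,g},{e,f,g}} U3={{g},{b,g},{e,g},{f,g},{b,f,g},{e,f,g}} U4={{a},{b},{e},{b,c},{b,f},{b,g},{e,f},{e,g},{b,c,f},{b,f,g},{e,f,g}}
  U23={{f,g},{b,f,g},{e,f,g}} U24={{b,c},{b,f},{e,f},{b,c,f},{b,f,g},{e,f,g}} U34={{b,g},{e,g},{b,f,g},{e,f,g}}
  U234={{b,f,g},{e,f,g}}
components per intersection:
  U1: {{d}}
  U2: {{c},{f},{b,c},{b,f},{c,f},{e,f},{f,g},{b,c,f},{b,f,g},{e,f,g}}
  U3: {{g},{b,g},{e,g},{f,g},{b,f,g},{e,f,g}}
  U4: {{a}} {{b},{b,c},{b,f},{b,g},{b,c,f},{b,f,g}} {{e},{e,f},{e,g},{e,f,g}}
  U23: {{f,g},{b,f,g},{e,f,g}}
  U24: {{b,c},{b,f},{b,c,f},{b,f,g}} {{e,f},{e,f,g}}
  U34: {{b,g},{b,f,g}} {{e,g},{e,f,g}}
  U234: {{b,f,g}} {{e,f,g}}
C dims 6,5,2; δ0: rk 3, SNF 1^3; δ1: rk 2, SNF 1^2
degree 0: 6−3−0 = 3 → Ȟ^0 ≅ Z^3
degree 1: 5−2−3 = 0 → Ȟ^1 ≅ 0
degree 2: 2−0−2 = 0 → Ȟ^2 ≅ 0


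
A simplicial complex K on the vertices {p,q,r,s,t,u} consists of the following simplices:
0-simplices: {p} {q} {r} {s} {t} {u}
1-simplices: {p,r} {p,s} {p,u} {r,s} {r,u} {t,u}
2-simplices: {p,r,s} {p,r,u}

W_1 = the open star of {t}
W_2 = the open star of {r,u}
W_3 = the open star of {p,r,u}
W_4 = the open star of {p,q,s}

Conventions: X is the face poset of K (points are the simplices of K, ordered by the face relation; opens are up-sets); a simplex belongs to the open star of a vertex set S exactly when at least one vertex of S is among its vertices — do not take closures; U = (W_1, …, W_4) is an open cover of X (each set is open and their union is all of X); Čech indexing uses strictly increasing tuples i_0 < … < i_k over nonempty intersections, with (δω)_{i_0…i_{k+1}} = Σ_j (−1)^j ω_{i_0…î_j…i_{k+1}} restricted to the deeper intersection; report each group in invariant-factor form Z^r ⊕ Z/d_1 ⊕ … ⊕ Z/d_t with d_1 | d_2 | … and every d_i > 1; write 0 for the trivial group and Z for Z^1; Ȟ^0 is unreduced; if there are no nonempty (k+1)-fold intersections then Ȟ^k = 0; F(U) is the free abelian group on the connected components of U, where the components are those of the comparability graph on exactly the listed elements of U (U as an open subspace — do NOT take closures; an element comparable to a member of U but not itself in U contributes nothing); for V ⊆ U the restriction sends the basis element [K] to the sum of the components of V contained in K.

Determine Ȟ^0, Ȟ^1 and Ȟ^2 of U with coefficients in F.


nonempty intersections:
  W1={{t},{t,u}} W2={{r},{u},{p,r},{p,u},{r,s},{r,u},{t,u},{p,r,s},{p,r,u}} W3={{p},{r},{u},{p,r},{p,s},{p,u},{r,s},{r,u},{t,u},{p,r,s},{p,r,u}} W4={{p},{q},{s},{p,r},{p,s},{p,u},{r,s},{p,r,s},{p,r,u}}
  W12={{t,u}} W13={{t,u}} W23={{r},{u},{p,r},{p,u},{r,s},{r,u},{t,u},{p,r,s},{p,r,u}} W24={{p,r},{p,u},{r,s},{p,r,s},{p,r,u}} W34={{p},{p,r},{p,s},{p,u},{r,s},{p,r,s},{p,r,u}}
  W123={{t,u}} W234={{p,r},{p,u},{r,s},{p,r,s},{p,r,u}}
components per intersection:
  W1: {{t},{t,u}}
  W2: {{r},{u},{p,r},{p,u},{r,s},{r,u},{t,u},{p,r,s},{p,r,u}}
  W3: {{p},{r},{u},{p,r},{p,s},{p,u},{r,s},{r,u},{t,u},{p,r,s},{p,r,u}}
  W4: {{p},{s},{p,r},{p,s},{p,u},{r,s},{p,r,s},{p,r,u}} {{q}}
  W12: {{t,u}}
  W13: {{t,u}}
  W23: {{r},{u},{p,r},{p,u},{r,s},{r,u},{t,u},{p,r,s},{p,r,u}}
  W24: {{p,r},{p,u},{r,s},{p,r,s},{p,r,u}}
  W34: {{p},{p,r},{p,s},{p,u},{r,s},{p,r,s},{p,r,u}}
  W123: {{t,u}}
  W234: {{p,r},{p,u},{r,s},{p,r,s},{p,r,u}}
C dims 5,5,2; δ0: rk 3, SNF 1^3; δ1: rk 2, SNF 1^2
Ȟ^0: (5−3)−0=2 ⇒ Z^2
Ȟ^1: (5−2)−3=0 ⇒ 0
Ȟ^2: (2−0)−2=0 ⇒ 0

Ȟ^0 = Z^2, Ȟ^1 = 0, Ȟ^2 = 0


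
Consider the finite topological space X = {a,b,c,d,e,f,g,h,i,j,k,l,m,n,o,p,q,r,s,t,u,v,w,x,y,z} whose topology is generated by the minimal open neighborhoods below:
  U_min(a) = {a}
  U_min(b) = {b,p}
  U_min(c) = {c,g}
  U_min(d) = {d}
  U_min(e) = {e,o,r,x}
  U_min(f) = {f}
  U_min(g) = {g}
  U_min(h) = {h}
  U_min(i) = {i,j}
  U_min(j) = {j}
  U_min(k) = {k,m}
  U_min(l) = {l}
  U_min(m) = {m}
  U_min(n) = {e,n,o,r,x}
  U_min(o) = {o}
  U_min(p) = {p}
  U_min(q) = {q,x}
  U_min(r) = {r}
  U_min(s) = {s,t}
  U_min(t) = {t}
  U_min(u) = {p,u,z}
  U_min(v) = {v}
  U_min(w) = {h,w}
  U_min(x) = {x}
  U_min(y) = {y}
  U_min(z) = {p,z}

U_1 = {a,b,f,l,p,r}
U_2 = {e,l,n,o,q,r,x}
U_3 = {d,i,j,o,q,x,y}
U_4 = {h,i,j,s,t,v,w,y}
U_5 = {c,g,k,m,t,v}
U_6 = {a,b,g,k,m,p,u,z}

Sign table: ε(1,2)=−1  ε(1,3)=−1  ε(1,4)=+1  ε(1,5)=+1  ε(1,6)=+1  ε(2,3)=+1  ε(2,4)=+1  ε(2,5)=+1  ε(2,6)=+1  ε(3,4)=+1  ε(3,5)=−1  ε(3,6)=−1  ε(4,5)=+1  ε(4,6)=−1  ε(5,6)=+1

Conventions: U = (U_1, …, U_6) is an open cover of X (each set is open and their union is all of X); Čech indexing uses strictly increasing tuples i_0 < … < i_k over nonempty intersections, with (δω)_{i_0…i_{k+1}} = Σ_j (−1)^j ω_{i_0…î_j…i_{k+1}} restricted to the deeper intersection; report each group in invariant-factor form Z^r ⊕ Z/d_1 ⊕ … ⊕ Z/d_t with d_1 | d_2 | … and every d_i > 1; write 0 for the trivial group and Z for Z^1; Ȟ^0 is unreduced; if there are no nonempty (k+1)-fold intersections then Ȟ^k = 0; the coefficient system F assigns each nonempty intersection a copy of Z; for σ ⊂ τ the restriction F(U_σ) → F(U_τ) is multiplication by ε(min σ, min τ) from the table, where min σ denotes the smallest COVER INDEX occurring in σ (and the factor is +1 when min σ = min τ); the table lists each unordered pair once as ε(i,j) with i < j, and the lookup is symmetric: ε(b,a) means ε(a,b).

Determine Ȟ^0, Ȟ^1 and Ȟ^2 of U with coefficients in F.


Ȟ^0 = 0; Ȟ^1 = Z/2; Ȟ^2 = 0

nerve of the cover:
  U12={l,r} U16={a,b,p} U23={o,q,x} U34={i,j,y} U45={t,v} U56={g,k,m}
C dims 6,6; δ0: rk 6, SNF 1^5·2
Ȟ^0 = (6 − 6) − 0 = 0, so Ȟ^0 ≅ 0
Ȟ^1 = (6 − 0) − 6 = 0 plus torsion [2], so Ȟ^1 ≅ Z/2
Ȟ^2 = (0 − 0) − 0 = 0, so Ȟ^2 ≅ 0


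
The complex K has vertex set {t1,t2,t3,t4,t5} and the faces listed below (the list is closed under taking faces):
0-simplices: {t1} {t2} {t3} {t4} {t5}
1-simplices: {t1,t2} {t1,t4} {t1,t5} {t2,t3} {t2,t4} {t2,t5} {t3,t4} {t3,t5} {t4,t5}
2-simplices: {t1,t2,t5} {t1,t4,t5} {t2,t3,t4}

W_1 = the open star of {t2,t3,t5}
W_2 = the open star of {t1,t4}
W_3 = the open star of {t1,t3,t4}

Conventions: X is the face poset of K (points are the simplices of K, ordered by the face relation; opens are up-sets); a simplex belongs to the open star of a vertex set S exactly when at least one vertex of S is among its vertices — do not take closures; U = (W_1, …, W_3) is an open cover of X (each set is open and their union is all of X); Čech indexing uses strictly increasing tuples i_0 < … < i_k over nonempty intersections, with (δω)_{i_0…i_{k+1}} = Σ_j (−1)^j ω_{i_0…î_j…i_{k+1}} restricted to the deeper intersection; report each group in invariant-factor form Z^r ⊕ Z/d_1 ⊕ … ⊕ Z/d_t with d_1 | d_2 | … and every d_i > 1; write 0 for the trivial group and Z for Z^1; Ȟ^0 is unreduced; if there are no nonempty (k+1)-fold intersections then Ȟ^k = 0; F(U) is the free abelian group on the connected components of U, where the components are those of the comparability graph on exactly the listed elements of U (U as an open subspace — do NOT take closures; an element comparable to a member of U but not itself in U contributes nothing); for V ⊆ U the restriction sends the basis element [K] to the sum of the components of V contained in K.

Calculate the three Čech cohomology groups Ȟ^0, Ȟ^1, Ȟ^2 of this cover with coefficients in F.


nonempty intersections:
  W1={{t2},{t3},{t5},{t1,t2},{t1,t5},{t2,t3},{t2,t4},{t2,t5},{t3,t4},{t3,t5},{t4,t5},{t1,t2,t5},{t1,t4,t5},{t2,t3,t4}} W2={{t1},{t4},{t1,t2},{t1,t4},{t1,t5},{t2,t4},{t3,t4},{t4,t5},{t1,t2,t5},{t1,t4,t5},{t2,t3,t4}} W3={{t1},{t3},{t4},{t1,t2},{t1,t4},{t1,t5},{t2,t3},{t2,t4},{t3,t4},{t3,t5},{t4,t5},{t1,t2,t5},{t1,t4,t5},{t2,t3,t4}}
  W12={{t1,t2},{t1,t5},{t2,t4},{t3,t4},{t4,t5},{t1,t2,t5},{t1,t4,t5},{t2,t3,t4}} W13={{t3},{t1,t2},{t1,t5},{t2,t3},{t2,t4},{t3,t4},{t3,t5},{t4,t5},{t1,t2,t5},{t1,t4,t5},{t2,t3,t4}} W23={{t1},{t4},{t1,t2},{t1,t4},{t1,t5},{t2,t4},{t3,t4},{t4,t5},{t1,t2,t5},{t1,t4,t5},{t2,t3,t4}}
  W123={{t1,t2},{t1,t5},{t2,t4},{t3,t4},{t4,t5},{t1,t2,t5},{t1,t4,t5},{t2,t3,t4}}
components per intersection:
  W1: {{t2},{t3},{t5},{t1,t2},{t1,t5},{t2,t3},{t2,t4},{t2,t5},{t3,t4},{t3,t5},{t4,t5},{t1,t2,t5},{t1,t4,t5},{t2,t3,t4}}
  W2: {{t1},{t4},{t1,t2},{t1,t4},{t1,t5},{t2,t4},{t3,t4},{t4,t5},{t1,t2,t5},{t1,t4,t5},{t2,t3,t4}}
  W3: {{t1},{t3},{t4},{t1,t2},{t1,t4},{t1,t5},{t2,t3},{t2,t4},{t3,t4},{t3,t5},{t4,t5},{t1,t2,t5},{t1,t4,t5},{t2,t3,t4}}
  W12: {{t1,t2},{t1,t5},{t4,t5},{t1,t2,t5},{t1,t4,t5}} {{t2,t4},{t3,t4},{t2,t3,t4}}
  W13: {{t3},{t2,t3},{t2,t4},{t3,t4},{t3,t5},{t2,t3,t4}} {{t1,t2},{t1,t5},{t4,t5},{t1,t2,t5},{t1,t4,t5}}
  W23: {{t1},{t4},{t1,t2},{t1,t4},{t1,t5},{t2,t4},{t3,t4},{t4,t5},{t1,t2,t5},{t1,t4,t5},{t2,t3,t4}}
  W123: {{t1,t2},{t1,t5},{t4,t5},{t1,t2,t5},{t1,t4,t5}} {{t2,t4},{t3,t4},{t2,t3,t4}}
C dims 3,5,2; δ0: rk 2, SNF 1^2; δ1: rk 2, SNF 1^2
Ȟ^0: (3−2)−0=1 ⇒ Z
Ȟ^1: (5−2)−2=1 ⇒ Z
Ȟ^2: (2−0)−2=0 ⇒ 0

Ȟ^0 ≅ Z, Ȟ^1 ≅ Z and Ȟ^2 ≅ 0


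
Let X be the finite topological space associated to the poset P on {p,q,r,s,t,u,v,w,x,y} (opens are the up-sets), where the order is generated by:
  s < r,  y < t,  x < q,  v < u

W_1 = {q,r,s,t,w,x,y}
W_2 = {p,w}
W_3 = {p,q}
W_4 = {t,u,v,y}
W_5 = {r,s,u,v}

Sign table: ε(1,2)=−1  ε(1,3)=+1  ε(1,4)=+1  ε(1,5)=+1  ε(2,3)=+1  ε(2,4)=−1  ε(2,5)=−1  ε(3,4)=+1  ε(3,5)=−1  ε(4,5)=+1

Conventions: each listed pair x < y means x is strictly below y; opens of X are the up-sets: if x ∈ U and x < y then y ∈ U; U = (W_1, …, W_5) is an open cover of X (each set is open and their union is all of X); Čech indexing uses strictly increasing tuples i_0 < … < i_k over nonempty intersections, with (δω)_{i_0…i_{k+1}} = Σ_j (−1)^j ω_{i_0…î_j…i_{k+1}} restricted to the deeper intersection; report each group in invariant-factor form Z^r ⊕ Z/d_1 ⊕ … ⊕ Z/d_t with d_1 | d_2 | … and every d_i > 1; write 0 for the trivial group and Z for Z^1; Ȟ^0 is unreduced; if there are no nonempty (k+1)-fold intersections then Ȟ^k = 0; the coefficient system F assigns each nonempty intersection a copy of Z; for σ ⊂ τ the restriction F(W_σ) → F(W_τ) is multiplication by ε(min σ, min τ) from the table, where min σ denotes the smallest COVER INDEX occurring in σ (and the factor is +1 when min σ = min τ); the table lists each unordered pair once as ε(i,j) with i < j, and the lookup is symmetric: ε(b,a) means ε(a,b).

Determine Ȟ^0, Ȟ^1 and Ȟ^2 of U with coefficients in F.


Ȟ^0 = 0; Ȟ^1 = Z ⊕ Z/2; Ȟ^2 = 0

nonempty intersections:
  W12={w} W13={q} W14={t,y} W15={r,s} W23={p} W45={u,v}
C dims 5,6; δ0: rk 5, SNF 1^4·2
Ȟ^0: (5−5)−0=0 ⇒ 0
Ȟ^1: (6−0)−5=1 plus torsion [2] ⇒ Z ⊕ Z/2
Ȟ^2: (0−0)−0=0 ⇒ 0


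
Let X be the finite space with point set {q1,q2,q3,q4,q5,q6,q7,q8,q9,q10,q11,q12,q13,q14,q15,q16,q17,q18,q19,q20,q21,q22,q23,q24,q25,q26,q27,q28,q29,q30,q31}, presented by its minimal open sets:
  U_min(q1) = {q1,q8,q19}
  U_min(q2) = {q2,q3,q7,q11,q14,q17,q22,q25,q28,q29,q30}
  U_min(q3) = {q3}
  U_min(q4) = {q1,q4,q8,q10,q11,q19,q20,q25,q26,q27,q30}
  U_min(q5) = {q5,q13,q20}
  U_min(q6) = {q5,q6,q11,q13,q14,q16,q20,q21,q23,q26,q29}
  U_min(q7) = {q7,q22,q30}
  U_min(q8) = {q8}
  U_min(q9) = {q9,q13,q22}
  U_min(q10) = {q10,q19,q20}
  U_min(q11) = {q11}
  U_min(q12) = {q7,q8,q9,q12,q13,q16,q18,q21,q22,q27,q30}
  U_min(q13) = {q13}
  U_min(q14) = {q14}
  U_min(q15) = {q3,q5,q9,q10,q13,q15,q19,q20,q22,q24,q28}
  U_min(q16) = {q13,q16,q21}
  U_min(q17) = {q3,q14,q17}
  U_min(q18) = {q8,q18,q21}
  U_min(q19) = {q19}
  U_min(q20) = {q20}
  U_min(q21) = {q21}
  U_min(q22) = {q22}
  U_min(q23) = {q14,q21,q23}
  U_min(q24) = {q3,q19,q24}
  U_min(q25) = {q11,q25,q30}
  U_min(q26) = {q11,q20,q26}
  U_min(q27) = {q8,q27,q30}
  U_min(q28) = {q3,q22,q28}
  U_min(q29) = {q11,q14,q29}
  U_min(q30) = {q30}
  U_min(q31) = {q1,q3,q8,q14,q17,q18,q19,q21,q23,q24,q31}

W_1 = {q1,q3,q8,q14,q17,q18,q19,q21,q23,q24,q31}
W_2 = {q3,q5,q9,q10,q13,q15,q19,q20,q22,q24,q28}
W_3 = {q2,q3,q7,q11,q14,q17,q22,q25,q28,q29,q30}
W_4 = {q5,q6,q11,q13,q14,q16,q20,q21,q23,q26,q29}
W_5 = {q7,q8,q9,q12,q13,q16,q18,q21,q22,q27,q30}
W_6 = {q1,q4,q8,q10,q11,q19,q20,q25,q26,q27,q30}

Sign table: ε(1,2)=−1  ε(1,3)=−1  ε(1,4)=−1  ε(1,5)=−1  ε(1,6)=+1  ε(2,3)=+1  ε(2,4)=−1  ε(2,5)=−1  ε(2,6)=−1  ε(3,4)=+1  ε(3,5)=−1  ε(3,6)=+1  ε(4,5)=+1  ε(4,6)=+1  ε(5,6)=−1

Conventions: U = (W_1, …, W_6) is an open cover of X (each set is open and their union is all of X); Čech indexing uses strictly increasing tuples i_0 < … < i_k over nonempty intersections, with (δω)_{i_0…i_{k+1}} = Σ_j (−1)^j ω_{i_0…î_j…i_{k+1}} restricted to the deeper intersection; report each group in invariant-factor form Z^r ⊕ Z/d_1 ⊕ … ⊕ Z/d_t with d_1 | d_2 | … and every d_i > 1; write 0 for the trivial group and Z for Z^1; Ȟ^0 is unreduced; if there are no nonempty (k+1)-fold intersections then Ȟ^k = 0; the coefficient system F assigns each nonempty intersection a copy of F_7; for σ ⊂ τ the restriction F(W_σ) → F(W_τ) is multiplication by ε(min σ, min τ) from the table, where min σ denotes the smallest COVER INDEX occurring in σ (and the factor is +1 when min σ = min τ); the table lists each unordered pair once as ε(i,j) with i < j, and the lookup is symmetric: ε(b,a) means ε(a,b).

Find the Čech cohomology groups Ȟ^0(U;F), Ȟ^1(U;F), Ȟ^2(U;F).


Ȟ^0 = 0; Ȟ^1 = 0; Ȟ^2 = Z/7

nonempty intersections:
  W12={q3,q19,q24} W13={q3,q14,q17} W14={q14,q21,q23} W15={q8,q18,q21} W16={q1,q8,q19} W23={q3,q22,q28} W24={q5,q13,q20} W25={q9,q13,q22} W26={q10,q19,q20} W34={q11,q14,q29} W35={q7,q22,q30} W36={q11,q25,q30} W45={q13,q16,q21} W46={q11,q20,q26} W56={q8,q27,q30}
  W123={q3} W126={q19} W134={q14} W145={q21} W156={q8} W235={q22} W245={q13} W246={q20} W346={q11} W356={q30}
C dims 6,15,10; δ0: rk_F7 6; δ1: rk_F7 9
Ȟ^0: (6−6)−0=0 ⇒ 0
Ȟ^1: (15−9)−6=0 ⇒ 0
Ȟ^2: (10−0)−9=1 ⇒ Z/7


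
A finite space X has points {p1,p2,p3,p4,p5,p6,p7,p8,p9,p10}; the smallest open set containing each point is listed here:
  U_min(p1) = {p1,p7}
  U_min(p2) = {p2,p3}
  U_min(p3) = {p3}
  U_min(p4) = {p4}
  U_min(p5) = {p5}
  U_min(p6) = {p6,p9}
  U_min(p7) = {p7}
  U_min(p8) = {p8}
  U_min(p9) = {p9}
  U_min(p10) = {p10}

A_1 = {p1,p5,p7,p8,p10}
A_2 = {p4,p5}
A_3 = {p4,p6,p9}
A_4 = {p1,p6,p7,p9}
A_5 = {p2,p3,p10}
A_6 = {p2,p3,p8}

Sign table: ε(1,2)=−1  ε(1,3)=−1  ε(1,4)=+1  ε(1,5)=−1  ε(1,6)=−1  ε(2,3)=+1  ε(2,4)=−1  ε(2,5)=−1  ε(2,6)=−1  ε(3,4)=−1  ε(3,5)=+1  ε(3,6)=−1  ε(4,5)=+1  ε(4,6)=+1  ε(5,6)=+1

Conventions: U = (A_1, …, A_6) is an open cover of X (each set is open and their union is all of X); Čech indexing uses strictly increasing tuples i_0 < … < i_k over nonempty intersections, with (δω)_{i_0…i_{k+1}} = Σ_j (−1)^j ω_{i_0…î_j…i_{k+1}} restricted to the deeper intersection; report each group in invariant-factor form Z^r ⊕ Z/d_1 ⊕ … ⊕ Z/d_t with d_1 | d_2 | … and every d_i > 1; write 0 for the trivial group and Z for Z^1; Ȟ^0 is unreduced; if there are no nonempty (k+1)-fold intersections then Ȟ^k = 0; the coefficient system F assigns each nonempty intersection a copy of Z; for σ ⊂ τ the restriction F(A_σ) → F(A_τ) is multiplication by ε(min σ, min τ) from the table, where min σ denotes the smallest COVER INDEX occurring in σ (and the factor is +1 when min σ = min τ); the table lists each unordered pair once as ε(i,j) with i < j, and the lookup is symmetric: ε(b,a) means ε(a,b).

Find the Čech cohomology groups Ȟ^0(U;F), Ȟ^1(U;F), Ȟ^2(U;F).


Ȟ^0(U;F) ≅ Z; Ȟ^1(U;F) ≅ Z^2; Ȟ^2(U;F) ≅ 0

nerve simplices:
  A12={p5} A14={p1,p7} A15={p10} A16={p8} A23={p4} A34={p6,p9} A56={p2,p3}
C dims 6,7; δ0: rk 5, SNF 1^5
degree 0: 6−5−0 = 1 → Ȟ^0 ≅ Z
degree 1: 7−0−5 = 2 → Ȟ^1 ≅ Z^2
degree 2: 0−0−0 = 0 → Ȟ^2 ≅ 0


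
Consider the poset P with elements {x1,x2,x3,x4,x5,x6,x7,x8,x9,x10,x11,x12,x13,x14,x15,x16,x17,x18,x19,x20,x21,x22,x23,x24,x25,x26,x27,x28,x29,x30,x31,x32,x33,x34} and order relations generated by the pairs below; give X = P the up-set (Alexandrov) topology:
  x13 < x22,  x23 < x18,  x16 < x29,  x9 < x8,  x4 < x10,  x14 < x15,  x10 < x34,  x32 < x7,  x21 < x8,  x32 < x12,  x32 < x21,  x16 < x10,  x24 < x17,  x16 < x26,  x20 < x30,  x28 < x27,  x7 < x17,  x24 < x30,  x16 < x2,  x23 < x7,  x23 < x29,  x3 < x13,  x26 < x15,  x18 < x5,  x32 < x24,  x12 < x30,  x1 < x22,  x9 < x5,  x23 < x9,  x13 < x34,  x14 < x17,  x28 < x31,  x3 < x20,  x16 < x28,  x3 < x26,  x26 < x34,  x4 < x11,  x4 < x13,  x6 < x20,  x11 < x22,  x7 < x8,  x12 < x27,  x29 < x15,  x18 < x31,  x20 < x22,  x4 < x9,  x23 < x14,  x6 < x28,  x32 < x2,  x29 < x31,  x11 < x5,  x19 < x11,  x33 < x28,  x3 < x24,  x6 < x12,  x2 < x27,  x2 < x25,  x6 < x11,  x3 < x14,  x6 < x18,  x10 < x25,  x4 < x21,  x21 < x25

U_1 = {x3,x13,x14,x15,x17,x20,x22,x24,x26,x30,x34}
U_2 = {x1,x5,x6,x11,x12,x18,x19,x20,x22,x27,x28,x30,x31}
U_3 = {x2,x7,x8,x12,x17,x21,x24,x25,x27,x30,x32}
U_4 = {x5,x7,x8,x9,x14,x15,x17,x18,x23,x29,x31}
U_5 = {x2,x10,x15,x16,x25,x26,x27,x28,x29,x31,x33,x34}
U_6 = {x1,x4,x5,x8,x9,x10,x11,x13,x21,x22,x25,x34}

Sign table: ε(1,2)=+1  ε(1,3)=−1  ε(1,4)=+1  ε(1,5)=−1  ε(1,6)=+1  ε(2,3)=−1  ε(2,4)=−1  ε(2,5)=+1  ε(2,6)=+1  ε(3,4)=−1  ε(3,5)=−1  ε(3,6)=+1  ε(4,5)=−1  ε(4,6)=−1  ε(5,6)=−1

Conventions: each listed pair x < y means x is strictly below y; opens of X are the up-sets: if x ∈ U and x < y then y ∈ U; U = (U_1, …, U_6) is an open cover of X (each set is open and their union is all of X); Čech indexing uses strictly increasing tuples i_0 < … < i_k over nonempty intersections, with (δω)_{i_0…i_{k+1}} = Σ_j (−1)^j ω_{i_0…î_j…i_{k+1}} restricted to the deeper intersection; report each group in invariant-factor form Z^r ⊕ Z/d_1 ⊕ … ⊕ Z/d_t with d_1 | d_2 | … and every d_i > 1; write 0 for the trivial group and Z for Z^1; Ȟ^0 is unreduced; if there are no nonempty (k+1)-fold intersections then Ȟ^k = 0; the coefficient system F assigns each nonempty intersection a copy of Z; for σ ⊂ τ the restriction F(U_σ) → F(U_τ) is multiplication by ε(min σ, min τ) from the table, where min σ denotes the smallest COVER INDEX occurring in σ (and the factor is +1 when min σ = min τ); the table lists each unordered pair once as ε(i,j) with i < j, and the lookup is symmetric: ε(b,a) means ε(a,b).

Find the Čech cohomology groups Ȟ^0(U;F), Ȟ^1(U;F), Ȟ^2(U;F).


Ȟ^0 ≅ 0; Ȟ^1 ≅ Z/2; Ȟ^2 ≅ Z

nerve of the cover:
  U12={x20,x22,x30} U13={x17,x24,x30} U14={x14,x15,x17} U15={x15,x26,x34} U16={x13,x22,x34} U23={x12,x27,x30} U24={x5,x18,x31} U25={x27,x28,x31} U26={x1,x5,x11,x22} U34={x7,x8,x17} U35={x2,x25,x27} U36={x8,x21,x25} U45={x15,x29,x31} U46={x5,x8,x9} U56={x10,x25,x34}
  U123={x30} U126={x22} U134={x17} U145={x15} U156={x34} U235={x27} U245={x31} U246={x5} U346={x8} U356={x25}
C dims 6,15,10; δ0: rk 6, SNF 1^5·2; δ1: rk 9, SNF 1^9
Ȟ^0 = (6 − 6) − 0 = 0, so Ȟ^0 ≅ 0
Ȟ^1 = (15 − 9) − 6 = 0 plus torsion [2], so Ȟ^1 ≅ Z/2
Ȟ^2 = (10 − 0) − 9 = 1, so Ȟ^2 ≅ Z


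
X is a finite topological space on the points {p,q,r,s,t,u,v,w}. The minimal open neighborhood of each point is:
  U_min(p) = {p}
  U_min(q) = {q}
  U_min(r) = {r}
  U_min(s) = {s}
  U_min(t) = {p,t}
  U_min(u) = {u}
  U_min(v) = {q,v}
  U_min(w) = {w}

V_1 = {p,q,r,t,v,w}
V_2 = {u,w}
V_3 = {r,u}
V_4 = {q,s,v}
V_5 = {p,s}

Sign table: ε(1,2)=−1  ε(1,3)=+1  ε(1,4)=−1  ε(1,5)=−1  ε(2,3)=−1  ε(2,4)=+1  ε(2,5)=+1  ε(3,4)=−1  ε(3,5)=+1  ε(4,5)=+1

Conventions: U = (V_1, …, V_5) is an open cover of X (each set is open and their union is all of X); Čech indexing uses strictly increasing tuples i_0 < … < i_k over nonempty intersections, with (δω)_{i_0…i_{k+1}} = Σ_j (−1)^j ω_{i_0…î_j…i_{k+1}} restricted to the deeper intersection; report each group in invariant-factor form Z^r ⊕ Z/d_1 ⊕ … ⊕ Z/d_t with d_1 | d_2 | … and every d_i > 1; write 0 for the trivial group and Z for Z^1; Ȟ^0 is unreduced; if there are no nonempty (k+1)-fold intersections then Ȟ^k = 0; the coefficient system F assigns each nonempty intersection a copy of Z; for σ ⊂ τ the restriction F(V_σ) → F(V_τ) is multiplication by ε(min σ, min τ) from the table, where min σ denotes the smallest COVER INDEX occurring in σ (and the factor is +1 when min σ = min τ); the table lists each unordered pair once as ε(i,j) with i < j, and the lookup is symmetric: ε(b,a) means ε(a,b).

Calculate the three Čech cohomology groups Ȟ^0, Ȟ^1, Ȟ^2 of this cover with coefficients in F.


nonempty overlaps:
  V12={w} V13={r} V14={q,v} V15={p} V23={u} V45={s}
C dims 5,6; δ0: rk 4, SNF 1^4
degree 0: 5−4−0 = 1 → Ȟ^0 ≅ Z
degree 1: 6−0−4 = 2 → Ȟ^1 ≅ Z^2
degree 2: 0−0−0 = 0 → Ȟ^2 ≅ 0

Ȟ^0 = Z, Ȟ^1 = Z^2, Ȟ^2 = 0


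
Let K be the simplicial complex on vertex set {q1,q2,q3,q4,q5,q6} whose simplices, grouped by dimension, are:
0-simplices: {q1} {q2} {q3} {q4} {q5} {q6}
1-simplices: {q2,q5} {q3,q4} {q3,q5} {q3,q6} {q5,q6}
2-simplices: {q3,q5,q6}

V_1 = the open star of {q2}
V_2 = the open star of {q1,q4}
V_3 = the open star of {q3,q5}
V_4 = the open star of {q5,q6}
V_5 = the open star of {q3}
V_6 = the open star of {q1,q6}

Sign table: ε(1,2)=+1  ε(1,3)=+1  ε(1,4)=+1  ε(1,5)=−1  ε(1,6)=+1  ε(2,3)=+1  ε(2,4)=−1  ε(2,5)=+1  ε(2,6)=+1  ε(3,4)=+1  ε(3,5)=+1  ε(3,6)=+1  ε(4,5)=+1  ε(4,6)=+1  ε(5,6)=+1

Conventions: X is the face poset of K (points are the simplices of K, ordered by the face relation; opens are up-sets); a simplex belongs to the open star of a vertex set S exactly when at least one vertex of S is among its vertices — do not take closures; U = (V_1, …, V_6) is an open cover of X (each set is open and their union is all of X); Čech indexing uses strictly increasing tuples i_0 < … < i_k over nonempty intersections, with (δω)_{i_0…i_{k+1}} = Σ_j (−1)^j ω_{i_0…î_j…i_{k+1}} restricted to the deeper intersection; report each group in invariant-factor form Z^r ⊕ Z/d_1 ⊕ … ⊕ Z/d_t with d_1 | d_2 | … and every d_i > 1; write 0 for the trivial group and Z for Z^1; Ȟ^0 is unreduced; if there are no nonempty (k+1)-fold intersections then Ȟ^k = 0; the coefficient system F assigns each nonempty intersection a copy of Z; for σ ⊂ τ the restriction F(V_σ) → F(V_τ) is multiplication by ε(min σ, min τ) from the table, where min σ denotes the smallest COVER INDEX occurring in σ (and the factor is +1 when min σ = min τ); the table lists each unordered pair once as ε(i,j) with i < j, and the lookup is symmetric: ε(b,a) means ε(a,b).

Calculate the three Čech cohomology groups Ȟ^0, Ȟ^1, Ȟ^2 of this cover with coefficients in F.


nonempty overlaps:
  V1={{q2},{q2,q5}} V2={{q1},{q4},{q3,q4}} V3={{q3},{q5},{q2,q5},{q3,q4},{q3,q5},{q3,q6},{q5,q6},{q3,q5,q6}} V4={{q5},{q6},{q2,q5},{q3,q5},{q3,q6},{q5,q6},{q3,q5,q6}} V5={{q3},{q3,q4},{q3,q5},{q3,q6},{q3,q5,q6}} V6={{q1},{q6},{q3,q6},{q5,q6},{q3,q5,q6}}
  V13={{q2,q5}} V14={{q2,q5}} V23={{q3,q4}} V25={{q3,q4}} V26={{q1}} V34={{q5},{q2,q5},{q3,q5},{q3,q6},{q5,q6},{q3,q5,q6}} V35={{q3},{q3,q4},{q3,q5},{q3,q6},{q3,q5,q6}} V36={{q3,q6},{q5,q6},{q3,q5,q6}} V45={{q3,q5},{q3,q6},{q3,q5,q6}} V46={{q6},{q3,q6},{q5,q6},{q3,q5,q6}} V56={{q3,q6},{q3,q5,q6}}
  V134={{q2,q5}} V235={{q3,q4}} V345={{q3,q5},{q3,q6},{q3,q5,q6}} V346={{q3,q6},{q5,q6},{q3,q5,q6}} V356={{q3,q6},{q3,q5,q6}} V456={{q3,q6},{q3,q5,q6}}
  V3456={{q3,q6},{q3,q5,q6}}
C dims 6,11,6,1; δ0: rk 5, SNF 1^5; δ1: rk 5, SNF 1^5; δ2: rk 1, SNF 1^1
degree 0: 6−5−0 = 1 → Ȟ^0 ≅ Z
degree 1: 11−5−5 = 1 → Ȟ^1 ≅ Z
degree 2: 6−1−5 = 0 → Ȟ^2 ≅ 0

Ȟ^0 ≅ Z, Ȟ^1 ≅ Z, Ȟ^2 ≅ 0


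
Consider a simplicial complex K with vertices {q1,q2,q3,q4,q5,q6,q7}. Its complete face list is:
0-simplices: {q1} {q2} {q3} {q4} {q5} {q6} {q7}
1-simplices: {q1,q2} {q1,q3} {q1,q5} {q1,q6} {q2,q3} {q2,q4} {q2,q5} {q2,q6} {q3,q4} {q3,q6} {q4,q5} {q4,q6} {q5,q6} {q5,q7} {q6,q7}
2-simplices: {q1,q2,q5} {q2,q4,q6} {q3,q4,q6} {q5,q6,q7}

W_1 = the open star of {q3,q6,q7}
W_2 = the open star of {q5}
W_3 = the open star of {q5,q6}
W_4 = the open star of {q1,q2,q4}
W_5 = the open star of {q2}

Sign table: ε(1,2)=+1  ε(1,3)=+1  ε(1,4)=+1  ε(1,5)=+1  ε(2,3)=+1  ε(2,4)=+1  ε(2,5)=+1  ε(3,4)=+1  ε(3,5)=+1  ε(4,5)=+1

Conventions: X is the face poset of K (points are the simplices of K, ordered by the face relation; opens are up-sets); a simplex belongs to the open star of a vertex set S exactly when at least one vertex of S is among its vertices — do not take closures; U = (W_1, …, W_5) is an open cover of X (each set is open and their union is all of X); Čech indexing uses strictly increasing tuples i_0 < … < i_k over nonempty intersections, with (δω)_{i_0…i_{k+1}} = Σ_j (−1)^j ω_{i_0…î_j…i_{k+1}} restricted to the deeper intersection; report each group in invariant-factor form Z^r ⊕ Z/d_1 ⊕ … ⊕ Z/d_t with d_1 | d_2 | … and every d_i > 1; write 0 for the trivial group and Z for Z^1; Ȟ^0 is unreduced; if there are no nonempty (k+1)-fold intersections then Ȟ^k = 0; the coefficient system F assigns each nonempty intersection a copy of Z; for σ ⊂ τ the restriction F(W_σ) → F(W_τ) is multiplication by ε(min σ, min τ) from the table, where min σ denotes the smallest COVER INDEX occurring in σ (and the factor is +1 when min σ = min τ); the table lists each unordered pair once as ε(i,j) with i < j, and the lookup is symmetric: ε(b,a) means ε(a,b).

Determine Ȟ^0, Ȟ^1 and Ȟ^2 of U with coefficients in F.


cover nerve:
  W1={{q3},{q6},{q7},{q1,q3},{q1,q6},{q2,q3},{q2,q6},{q3,q4},{q3,q6},{q4,q6},{q5,q6},{q5,q7},{q6,q7},{q2,q4,q6},{q3,q4,q6},{q5,q6,q7}} W2={{q5},{q1,q5},{q2,q5},{q4,q5},{q5,q6},{q5,q7},{q1,q2,q5},{q5,q6,q7}} W3={{q5},{q6},{q1,q5},{q1,q6},{q2,q5},{q2,q6},{q3,q6},{q4,q5},{q4,q6},{q5,q6},{q5,q7},{q6,q7},{q1,q2,q5},{q2,q4,q6},{q3,q4,q6},{q5,q6,q7}} W4={{q1},{q2},{q4},{q1,q2},{q1,q3},{q1,q5},{q1,q6},{q2,q3},{q2,q4},{q2,q5},{q2,q6},{q3,q4},{q4,q5},{q4,q6},{q1,q2,q5},{q2,q4,q6},{q3,q4,q6}} W5={{q2},{q1,q2},{q2,q3},{q2,q4},{q2,q5},{q2,q6},{q1,q2,q5},{q2,q4,q6}}
  W12={{q5,q6},{q5,q7},{q5,q6,q7}} W13={{q6},{q1,q6},{q2,q6},{q3,q6},{q4,q6},{q5,q6},{q5,q7},{q6,q7},{q2,q4,q6},{q3,q4,q6},{q5,q6,q7}} W14={{q1,q3},{q1,q6},{q2,q3},{q2,q6},{q3,q4},{q4,q6},{q2,q4,q6},{q3,q4,q6}} W15={{q2,q3},{q2,q6},{q2,q4,q6}} W23={{q5},{q1,q5},{q2,q5},{q4,q5},{q5,q6},{q5,q7},{q1,q2,q5},{q5,q6,q7}} W24={{q1,q5},{q2,q5},{q4,q5},{q1,q2,q5}} W25={{q2,q5},{q1,q2,q5}} W34={{q1,q5},{q1,q6},{q2,q5},{q2,q6},{q4,q5},{q4,q6},{q1,q2,q5},{q2,q4,q6},{q3,q4,q6}} W35={{q2,q5},{q2,q6},{q1,q2,q5},{q2,q4,q6}} W45={{q2},{q1,q2},{q2,q3},{q2,q4},{q2,q5},{q2,q6},{q1,q2,q5},{q2,q4,q6}}
  W123={{q5,q6},{q5,q7},{q5,q6,q7}} W134={{q1,q6},{q2,q6},{q4,q6},{q2,q4,q6},{q3,q4,q6}} W135={{q2,q6},{q2,q4,q6}} W145={{q2,q3},{q2,q6},{q2,q4,q6}} W234={{q1,q5},{q2,q5},{q4,q5},{q1,q2,q5}} W235={{q2,q5},{q1,q2,q5}} W245={{q2,q5},{q1,q2,q5}} W345={{q2,q5},{q2,q6},{q1,q2,q5},{q2,q4,q6}}
  W1345={{q2,q6},{q2,q4,q6}} W2345={{q2,q5},{q1,q2,q5}}
C dims 5,10,8,2; δ0: rk 4, SNF 1^4; δ1: rk 6, SNF 1^6; δ2: rk 2, SNF 1^2
Ȟ^0: (5−4)−0=1 ⇒ Z
Ȟ^1: (10−6)−4=0 ⇒ 0
Ȟ^2: (8−2)−6=0 ⇒ 0

Ȟ^0 = Z,  Ȟ^1 = 0,  Ȟ^2 = 0


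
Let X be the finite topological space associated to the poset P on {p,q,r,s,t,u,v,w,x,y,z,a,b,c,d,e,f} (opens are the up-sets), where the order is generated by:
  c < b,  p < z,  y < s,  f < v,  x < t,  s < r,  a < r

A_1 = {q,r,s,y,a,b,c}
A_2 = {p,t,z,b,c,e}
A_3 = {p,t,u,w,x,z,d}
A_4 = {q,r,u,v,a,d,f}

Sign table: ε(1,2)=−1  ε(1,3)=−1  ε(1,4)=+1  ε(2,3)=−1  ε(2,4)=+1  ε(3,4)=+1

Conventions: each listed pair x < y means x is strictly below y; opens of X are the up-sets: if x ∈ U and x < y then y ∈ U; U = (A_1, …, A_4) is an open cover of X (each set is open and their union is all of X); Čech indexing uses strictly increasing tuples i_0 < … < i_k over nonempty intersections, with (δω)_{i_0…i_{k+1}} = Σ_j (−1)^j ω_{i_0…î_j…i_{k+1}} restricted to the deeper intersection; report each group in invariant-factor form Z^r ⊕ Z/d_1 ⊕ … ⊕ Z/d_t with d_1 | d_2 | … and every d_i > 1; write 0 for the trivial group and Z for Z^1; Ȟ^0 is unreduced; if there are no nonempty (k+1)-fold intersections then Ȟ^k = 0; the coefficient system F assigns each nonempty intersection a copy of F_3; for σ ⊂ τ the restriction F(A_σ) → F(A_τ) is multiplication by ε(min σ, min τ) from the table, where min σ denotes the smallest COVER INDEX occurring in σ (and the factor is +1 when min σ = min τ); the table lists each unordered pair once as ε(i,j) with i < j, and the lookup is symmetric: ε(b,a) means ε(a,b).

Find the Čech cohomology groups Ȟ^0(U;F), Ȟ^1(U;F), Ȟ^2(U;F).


nonempty overlaps:
  A12={b,c} A14={q,r,a} A23={p,t,z} A34={u,d}
C dims 4,4; δ0: rk_F3 3
degree 0: 4−3−0 = 1 → Ȟ^0 ≅ Z/3
degree 1: 4−0−3 = 1 → Ȟ^1 ≅ Z/3
degree 2: 0−0−0 = 0 → Ȟ^2 ≅ 0

Ȟ^0 = Z/3; Ȟ^1 = Z/3; Ȟ^2 = 0


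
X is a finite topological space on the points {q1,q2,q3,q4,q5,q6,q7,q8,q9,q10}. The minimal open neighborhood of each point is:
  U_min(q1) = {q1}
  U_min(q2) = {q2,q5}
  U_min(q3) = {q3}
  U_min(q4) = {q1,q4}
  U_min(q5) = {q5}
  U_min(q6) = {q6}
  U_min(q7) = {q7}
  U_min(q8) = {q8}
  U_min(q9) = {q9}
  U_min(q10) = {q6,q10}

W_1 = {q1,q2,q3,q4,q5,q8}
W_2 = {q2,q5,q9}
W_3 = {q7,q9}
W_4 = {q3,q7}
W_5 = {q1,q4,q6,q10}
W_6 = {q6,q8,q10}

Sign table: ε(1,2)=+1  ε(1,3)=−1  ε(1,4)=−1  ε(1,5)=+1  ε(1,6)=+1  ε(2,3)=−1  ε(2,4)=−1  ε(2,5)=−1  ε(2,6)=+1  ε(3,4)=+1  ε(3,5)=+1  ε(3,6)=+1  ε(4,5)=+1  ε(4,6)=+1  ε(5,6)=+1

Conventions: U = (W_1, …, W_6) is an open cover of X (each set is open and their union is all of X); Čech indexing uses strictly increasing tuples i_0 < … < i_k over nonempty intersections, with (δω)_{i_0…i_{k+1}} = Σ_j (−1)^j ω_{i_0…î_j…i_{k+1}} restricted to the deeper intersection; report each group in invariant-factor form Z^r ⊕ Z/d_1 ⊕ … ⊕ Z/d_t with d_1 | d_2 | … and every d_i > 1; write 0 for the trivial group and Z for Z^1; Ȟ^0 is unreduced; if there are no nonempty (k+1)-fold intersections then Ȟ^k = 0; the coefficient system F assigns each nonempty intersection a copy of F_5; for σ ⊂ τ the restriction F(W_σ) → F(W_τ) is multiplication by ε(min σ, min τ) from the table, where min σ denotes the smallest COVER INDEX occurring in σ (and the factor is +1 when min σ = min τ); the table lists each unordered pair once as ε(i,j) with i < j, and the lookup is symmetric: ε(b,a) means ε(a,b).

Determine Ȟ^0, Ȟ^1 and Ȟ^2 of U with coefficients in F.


nerve simplices:
  W12={q2,q5} W14={q3} W15={q1,q4} W16={q8} W23={q9} W34={q7} W56={q6,q10}
C dims 6,7; δ0: rk_F5 5
degree 0: 6−5−0 = 1 → Ȟ^0 ≅ Z/5
degree 1: 7−0−5 = 2 → Ȟ^1 ≅ Z/5 ⊕ Z/5
degree 2: 0−0−0 = 0 → Ȟ^2 ≅ 0

Ȟ^0 ≅ Z/5, Ȟ^1 ≅ Z/5 ⊕ Z/5 and Ȟ^2 ≅ 0


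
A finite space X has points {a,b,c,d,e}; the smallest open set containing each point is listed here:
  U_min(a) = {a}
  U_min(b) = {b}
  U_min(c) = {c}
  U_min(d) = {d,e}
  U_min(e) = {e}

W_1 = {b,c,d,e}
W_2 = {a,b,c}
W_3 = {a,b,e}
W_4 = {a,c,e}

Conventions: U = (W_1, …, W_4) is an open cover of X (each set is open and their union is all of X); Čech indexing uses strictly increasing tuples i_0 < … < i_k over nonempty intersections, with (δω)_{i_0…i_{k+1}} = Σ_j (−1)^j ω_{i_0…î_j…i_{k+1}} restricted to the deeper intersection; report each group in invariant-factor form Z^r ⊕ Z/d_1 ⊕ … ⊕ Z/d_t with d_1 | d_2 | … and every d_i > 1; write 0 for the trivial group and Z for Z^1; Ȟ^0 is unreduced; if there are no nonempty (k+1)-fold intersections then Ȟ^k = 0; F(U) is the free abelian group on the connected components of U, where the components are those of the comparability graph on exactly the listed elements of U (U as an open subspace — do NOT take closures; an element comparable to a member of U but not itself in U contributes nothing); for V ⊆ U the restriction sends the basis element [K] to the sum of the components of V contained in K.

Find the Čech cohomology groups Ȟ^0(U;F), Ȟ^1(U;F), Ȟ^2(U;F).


cover nerve:
  W12={b,c} W13={b,e} W14={c,e} W23={a,b} W24={a,c} W34={a,e}
  W123={b} W124={c} W134={e} W234={a}
components per intersection:
  W1: {b} {c} {d,e}
  W2: {a} {b} {c}
  W3: {a} {b} {e}
  W4: {a} {c} {e}
  W12: {b} {c}
  W13: {b} {e}
  W14: {c} {e}
  W23: {a} {b}
  W24: {a} {c}
  W34: {a} {e}
  W123: {b}
  W124: {c}
  W134: {e}
  W234: {a}
C dims 12,12,4; δ0: rk 8, SNF 1^8; δ1: rk 4, SNF 1^4
Ȟ^0: (12−8)−0=4 ⇒ Z^4
Ȟ^1: (12−4)−8=0 ⇒ 0
Ȟ^2: (4−0)−4=0 ⇒ 0

Ȟ^0(U;F) ≅ Z^4, Ȟ^1(U;F) ≅ 0, Ȟ^2(U;F) ≅ 0


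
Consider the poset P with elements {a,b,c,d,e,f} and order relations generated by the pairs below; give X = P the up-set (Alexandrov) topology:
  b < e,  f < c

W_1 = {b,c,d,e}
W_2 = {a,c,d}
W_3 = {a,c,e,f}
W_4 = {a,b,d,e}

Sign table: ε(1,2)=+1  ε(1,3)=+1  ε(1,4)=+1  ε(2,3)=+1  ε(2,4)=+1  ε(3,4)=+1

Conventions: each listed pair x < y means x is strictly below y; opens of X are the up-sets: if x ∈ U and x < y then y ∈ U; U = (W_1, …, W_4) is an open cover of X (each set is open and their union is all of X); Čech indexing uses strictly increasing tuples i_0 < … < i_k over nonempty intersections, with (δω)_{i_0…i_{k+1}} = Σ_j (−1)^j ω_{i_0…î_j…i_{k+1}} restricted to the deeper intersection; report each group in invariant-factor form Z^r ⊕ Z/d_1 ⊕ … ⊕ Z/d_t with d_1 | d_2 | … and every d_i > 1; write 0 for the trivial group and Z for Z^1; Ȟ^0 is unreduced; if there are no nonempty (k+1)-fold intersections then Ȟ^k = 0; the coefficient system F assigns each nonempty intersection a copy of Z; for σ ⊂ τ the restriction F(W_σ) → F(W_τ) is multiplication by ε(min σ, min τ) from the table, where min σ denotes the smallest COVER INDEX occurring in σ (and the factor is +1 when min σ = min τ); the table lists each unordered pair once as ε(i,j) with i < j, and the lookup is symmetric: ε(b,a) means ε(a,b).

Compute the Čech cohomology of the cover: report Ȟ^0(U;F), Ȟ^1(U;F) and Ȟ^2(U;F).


Ȟ^0 ≅ Z, Ȟ^1 ≅ 0 and Ȟ^2 ≅ Z

nonempty overlaps:
  W12={c,d} W13={c,e} W14={b,d,e} W23={a,c} W24={a,d} W34={a,e}
  W123={c} W124={d} W134={e} W234={a}
C dims 4,6,4; δ0: rk 3, SNF 1^3; δ1: rk 3, SNF 1^3
degree 0: 4−3−0 = 1 → Ȟ^0 ≅ Z
degree 1: 6−3−3 = 0 → Ȟ^1 ≅ 0
degree 2: 4−0−3 = 1 → Ȟ^2 ≅ Z


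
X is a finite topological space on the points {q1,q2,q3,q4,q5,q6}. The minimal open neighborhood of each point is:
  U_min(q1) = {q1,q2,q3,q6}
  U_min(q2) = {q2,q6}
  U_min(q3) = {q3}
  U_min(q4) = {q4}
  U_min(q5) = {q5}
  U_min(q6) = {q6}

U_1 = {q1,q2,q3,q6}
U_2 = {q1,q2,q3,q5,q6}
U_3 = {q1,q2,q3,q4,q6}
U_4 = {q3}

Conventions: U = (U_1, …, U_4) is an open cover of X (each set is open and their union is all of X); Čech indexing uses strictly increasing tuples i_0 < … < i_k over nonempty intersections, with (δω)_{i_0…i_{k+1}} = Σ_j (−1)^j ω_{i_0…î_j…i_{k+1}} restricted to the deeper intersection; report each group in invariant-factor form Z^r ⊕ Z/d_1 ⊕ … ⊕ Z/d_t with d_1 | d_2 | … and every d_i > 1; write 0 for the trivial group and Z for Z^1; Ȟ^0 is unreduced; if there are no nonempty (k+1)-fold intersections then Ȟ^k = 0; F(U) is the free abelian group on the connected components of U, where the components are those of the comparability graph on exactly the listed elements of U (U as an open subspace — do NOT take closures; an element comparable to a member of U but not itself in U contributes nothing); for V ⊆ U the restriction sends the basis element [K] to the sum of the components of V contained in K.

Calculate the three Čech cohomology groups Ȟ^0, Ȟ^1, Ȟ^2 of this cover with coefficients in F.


Ȟ^0 ≅ Z^3, Ȟ^1 ≅ 0, Ȟ^2 ≅ 0

nonempty overlaps:
  U12={q1,q2,q3,q6} U13={q1,q2,q3,q6} U14={q3} U23={q1,q2,q3,q6} U24={q3} U34={q3}
  U123={q1,q2,q3,q6} U124={q3} U134={q3} U234={q3}
  U1234={q3}
components per intersection:
  U1: {q1,q2,q3,q6}
  U2: {q1,q2,q3,q6} {q5}
  U3: {q1,q2,q3,q6} {q4}
  U4: {q3}
  U12: {q1,q2,q3,q6}
  U13: {q1,q2,q3,q6}
  U14: {q3}
  U23: {q1,q2,q3,q6}
  U24: {q3}
  U34: {q3}
  U123: {q1,q2,q3,q6}
  U124: {q3}
  U134: {q3}
  U234: {q3}
  U1234: {q3}
C dims 6,6,4,1; δ0: rk 3, SNF 1^3; δ1: rk 3, SNF 1^3; δ2: rk 1, SNF 1^1
degree 0: 6−3−0 = 3 → Ȟ^0 ≅ Z^3
degree 1: 6−3−3 = 0 → Ȟ^1 ≅ 0
degree 2: 4−1−3 = 0 → Ȟ^2 ≅ 0
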